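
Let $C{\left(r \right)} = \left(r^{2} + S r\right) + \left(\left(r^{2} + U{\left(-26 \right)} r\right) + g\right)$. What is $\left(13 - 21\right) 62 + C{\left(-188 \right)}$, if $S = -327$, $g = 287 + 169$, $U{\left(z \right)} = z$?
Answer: $137012$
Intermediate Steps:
$g = 456$
$C{\left(r \right)} = 456 - 353 r + 2 r^{2}$ ($C{\left(r \right)} = \left(r^{2} - 327 r\right) + \left(\left(r^{2} - 26 r\right) + 456\right) = \left(r^{2} - 327 r\right) + \left(456 + r^{2} - 26 r\right) = 456 - 353 r + 2 r^{2}$)
$\left(13 - 21\right) 62 + C{\left(-188 \right)} = \left(13 - 21\right) 62 + \left(456 - -66364 + 2 \left(-188\right)^{2}\right) = \left(-8\right) 62 + \left(456 + 66364 + 2 \cdot 35344\right) = -496 + \left(456 + 66364 + 70688\right) = -496 + 137508 = 137012$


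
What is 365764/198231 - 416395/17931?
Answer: -25327960987/1184826687 ≈ -21.377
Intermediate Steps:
365764/198231 - 416395/17931 = -25327960987/1184826687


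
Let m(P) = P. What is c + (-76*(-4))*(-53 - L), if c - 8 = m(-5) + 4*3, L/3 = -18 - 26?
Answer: 24031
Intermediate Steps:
L = -132 (L = 3*(-18 - 26) = 3*(-44) = -132)
c = 15 (c = 8 + (-5 + 4*3) = 8 + (-5 + 12) = 8 + 7 = 15)
c + (-76*(-4))*(-53 - L) = 15 + (-76*(-4))*(-53 - 1*(-132)) = 15 + 304*(-53 + 132) = 15 + 304*79 = 15 + 24016 = 24031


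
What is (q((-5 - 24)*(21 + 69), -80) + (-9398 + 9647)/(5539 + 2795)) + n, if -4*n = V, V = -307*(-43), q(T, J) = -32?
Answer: -18513815/5556 ≈ -3332.2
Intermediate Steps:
V = 13201
n = -13201/4 (n = -1/4*13201 = -13201/4 ≈ -3300.3)
(q((-5 - 24)*(21 + 69), -80) + (-9398 + 9647)/(5539 + 2795)) + n = (-32 + (-9398 + 9647)/(5539 + 2795)) - 13201/4 = (-32 + 249/8334) - 13201/4 = (-32 + 249*(1/8334)) - 13201/4 = (-32 + 83/2778) - 13201/4 = -88813/2778 - 13201/4 = -18513815/5556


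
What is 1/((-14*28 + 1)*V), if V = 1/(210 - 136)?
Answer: -74/391 ≈ -0.18926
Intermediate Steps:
V = 1/74 ≈ 0.013514
1/((-14*28 + 1)*V) = 1/((-14*28 + 1)*(1/74)) = 1/((-392 + 1)*(1/74)) = 1/(-391*1/74) = 1/(-391/74) = -74/391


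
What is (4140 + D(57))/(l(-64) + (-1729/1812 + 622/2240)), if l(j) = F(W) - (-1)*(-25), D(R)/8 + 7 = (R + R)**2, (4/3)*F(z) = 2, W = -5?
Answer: -3224780160/721541 ≈ -4469.3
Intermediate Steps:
F(z) = 3/2 (F(z) = (3/4)*2 = 3/2)
D(R) = -56 + 32*R**2 (D(R) = -56 + 8*(R + R)**2 = -56 + 8*(2*R)**2 = -56 + 8*(4*R**2) = -56 + 32*R**2)
l(j) = -47/2 (l(j) = 3/2 - (-1)*(-25) = 3/2 - 1*25 = 3/2 - 25 = -47/2)
(4140 + D(57))/(l(-64) + (-1729/1812 + 622/2240)) = (4140 + (-56 + 32*57**2))/(-47/2 + (-1729/1812 + 622/2240)) = (4140 + (-56 + 32*3249))/(-47/2 + (-1729*1/1812 + 622*(1/2240))) = (4140 + (-56 + 103968))/(-47/2 + (-1729/1812 + 311/1120)) = (4140 + 103912)/(-47/2 - 343237/507360) = 108052/(-12266197/507360) = 108052*(-507360/12266197) = -3224780160/721541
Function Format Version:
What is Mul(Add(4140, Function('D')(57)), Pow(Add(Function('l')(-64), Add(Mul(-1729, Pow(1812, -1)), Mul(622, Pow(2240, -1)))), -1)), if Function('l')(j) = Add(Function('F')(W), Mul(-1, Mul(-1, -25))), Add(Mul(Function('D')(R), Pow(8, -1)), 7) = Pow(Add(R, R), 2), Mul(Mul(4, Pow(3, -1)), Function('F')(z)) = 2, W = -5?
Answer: Rational(-3224780160, 721541) ≈ -4469.3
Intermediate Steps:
Function('F')(z) = Rational(3, 2) (Function('F')(z) = Mul(Rational(3, 4), 2) = Rational(3, 2))
Function('D')(R) = Add(-56, Mul(32, Pow(R, 2))) (Function('D')(R) = Add(-56, Mul(8, Pow(Add(R, R), 2))) = Add(-56, Mul(8, Pow(Mul(2, R), 2))) = Add(-56, Mul(8, Mul(4, Pow(R, 2)))) = Add(-56, Mul(32, Pow(R, 2))))
Function('l')(j) = Rational(-47, 2) (Function('l')(j) = Add(Rational(3, 2), Mul(-1, Mul(-1, -25))) = Add(Rational(3, 2), Mul(-1, 25)) = Add(Rational(3, 2), -25) = Rational(-47, 2))
Mul(Add(4140, Function('D')(57)), Pow(Add(Function('l')(-64), Add(Mul(-1729, Pow(1812, -1)), Mul(622, Pow(2240, -1)))), -1)) = Mul(Add(4140, Add(-56, Mul(32, Pow(57, 2)))), Pow(Add(Rational(-47, 2), Add(Mul(-1729, Pow(1812, -1)), Mul(622, Pow(2240, -1)))), -1)) = Mul(Add(4140, Add(-56, Mul(32, 3249))), Pow(Add(Rational(-47, 2), Add(Mul(-1729, Rational(1, 1812)), Mul(622, Rational(1, 2240)))), -1)) = Mul(Add(4140, Add(-56, 103968)), Pow(Add(Rational(-47, 2), Add(Rational(-1729, 1812), Rational(311, 1120))), -1)) = Mul(Add(4140, 103912), Pow(Add(Rational(-47, 2), Rational(-343237, 507360)), -1)) = Mul(108052, Pow(Rational(-12266197, 507360), -1)) = Mul(108052, Rational(-507360, 12266197)) = Rational(-3224780160, 721541)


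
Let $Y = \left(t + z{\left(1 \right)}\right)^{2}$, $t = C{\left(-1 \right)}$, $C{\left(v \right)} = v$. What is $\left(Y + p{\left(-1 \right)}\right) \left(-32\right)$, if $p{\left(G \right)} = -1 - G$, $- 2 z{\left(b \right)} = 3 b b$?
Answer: $-200$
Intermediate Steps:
$z{\left(b \right)} = - \frac{3 b^{2}}{2}$ ($z{\left(b \right)} = - \frac{3 b b}{2} = - \frac{3 b^{2}}{2}$)
$t = -1$
$Y = \frac{25}{4}$ ($Y = \left(-1 - \frac{3 \cdot 1^{2}}{2}\right)^{2} = \left(-1 - \frac{3}{2}\right)^{2} = \left(- \frac{5}{2}\right)^{2} = \frac{25}{4} \approx 6.25$)
$\left(Y + p{\left(-1 \right)}\right) \left(-32\right) = \left(\frac{25}{4} - 0\right) \left(-32\right) = \left(\frac{25}{4} + \left(-1 + 1\right)\right) \left(-32\right) = \left(\frac{25}{4} + 0\right) \left(-32\right) = \frac{25}{4} \left(-32\right) = -200$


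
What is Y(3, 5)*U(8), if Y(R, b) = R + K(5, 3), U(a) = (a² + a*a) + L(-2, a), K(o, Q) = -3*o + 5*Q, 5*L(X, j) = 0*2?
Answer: 384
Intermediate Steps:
L(X, j) = 0 (L(X, j) = (0*2)/5 = (⅕)*0 = 0)
U(a) = 2*a² (U(a) = (a² + a*a) + 0 = (a² + a²) + 0 = 2*a² + 0 = 2*a²)
Y(R, b) = R (Y(R, b) = R + (-3*5 + 5*3) = R + (-15 + 15) = R + 0 = R)
Y(3, 5)*U(8) = 3*(2*8²) = 3*(2*64) = 3*128 = 384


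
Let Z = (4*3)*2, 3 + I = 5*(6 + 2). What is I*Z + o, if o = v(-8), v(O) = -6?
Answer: 882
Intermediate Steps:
I = 37 (I = -3 + 5*(6 + 2) = -3 + 5*8 = -3 + 40 = 37)
Z = 24 (Z = 12*2 = 24)
o = -6
I*Z + o = 37*24 - 6 = 888 - 6 = 882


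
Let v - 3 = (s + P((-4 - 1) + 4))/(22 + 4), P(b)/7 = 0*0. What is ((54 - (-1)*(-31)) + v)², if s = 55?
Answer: 534361/676 ≈ 790.47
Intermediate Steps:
P(b) = 0 (P(b) = 7*(0*0) = 7*0 = 0)
v = 133/26 (v = 3 + (55 + 0)/(22 + 4) = 3 + 55/26 = 133/26 ≈ 5.1154)
((54 - (-1)*(-31)) + v)² = ((54 - (-1)*(-31)) + 133/26)² = ((54 - 1*31) + 133/26)² = ((54 - 31) + 133/26)² = (23 + 133/26)² = (731/26)² = 534361/676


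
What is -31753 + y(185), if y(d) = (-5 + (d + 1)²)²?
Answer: 1196505528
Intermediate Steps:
y(d) = (-5 + (1 + d)²)²
-31753 + y(185) = -31753 + (-5 + (1 + 185)²)² = -31753 + (-5 + 186²)² = -31753 + (-5 + 34596)² = -31753 + 34591² = -31753 + 1196537281 = 1196505528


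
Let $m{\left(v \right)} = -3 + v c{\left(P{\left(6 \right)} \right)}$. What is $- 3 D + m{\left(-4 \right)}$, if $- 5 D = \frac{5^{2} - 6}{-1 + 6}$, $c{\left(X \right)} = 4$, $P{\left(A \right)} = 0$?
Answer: $- \frac{418}{25} \approx -16.72$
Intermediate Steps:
$m{\left(v \right)} = -3 + 4 v$ ($m{\left(v \right)} = -3 + v 4 = -3 + 4 v$)
$D = - \frac{19}{25}$ ($D = - \frac{\left(5^{2} - 6\right) \frac{1}{-1 + 6}}{5} = - \frac{\left(25 - 6\right) \frac{1}{5}}{5} = - \frac{19 \cdot \frac{1}{5}}{5} = \left(- \frac{1}{5}\right) \frac{19}{5} = - \frac{19}{25} \approx -0.76$)
$- 3 D + m{\left(-4 \right)} = \left(-3\right) \left(- \frac{19}{25}\right) + \left(-3 + 4 \left(-4\right)\right) = \frac{57}{25} - 19 = - \frac{418}{25}$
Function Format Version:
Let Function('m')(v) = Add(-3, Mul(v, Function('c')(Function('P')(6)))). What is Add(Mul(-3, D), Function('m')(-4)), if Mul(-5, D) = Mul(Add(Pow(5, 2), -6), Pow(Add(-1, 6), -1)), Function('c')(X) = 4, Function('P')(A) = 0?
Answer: Rational(-418, 25) ≈ -16.720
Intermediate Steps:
Function('m')(v) = Add(-3, Mul(4, v)) (Function('m')(v) = Add(-3, Mul(v, 4)) = Add(-3, Mul(4, v)))
D = Rational(-19, 25) (D = Mul(Rational(-1, 5), Mul(Add(Pow(5, 2), -6), Pow(Add(-1, 6), -1))) = Mul(Rational(-1, 5), Mul(Add(25, -6), Pow(5, -1))) = Mul(Rational(-1, 5), Mul(19, Rational(1, 5))) = Mul(Rational(-1, 5), Rational(19, 5)) = Rational(-19, 25) ≈ -0.76000)
Add(Mul(-3, D), Function('m')(-4)) = Add(Mul(-3, Rational(-19, 25)), Add(-3, Mul(4, -4))) = Add(Rational(57, 25), Add(-3, -16)) = Add(Rational(57, 25), -19) = Rational(-418, 25)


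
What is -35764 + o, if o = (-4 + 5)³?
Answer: -35763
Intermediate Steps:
o = 1 (o = 1³ = 1)
-35764 + o = -35764 + 1 = -35763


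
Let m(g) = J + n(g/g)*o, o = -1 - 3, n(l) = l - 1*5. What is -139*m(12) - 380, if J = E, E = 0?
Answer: -2604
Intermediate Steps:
n(l) = -5 + l (n(l) = l - 5 = -5 + l)
o = -4
J = 0
m(g) = 16 (m(g) = 0 + (-5 + g/g)*(-4) = 0 + (-5 + 1)*(-4) = 0 - 4*(-4) = 0 + 16 = 16)
-139*m(12) - 380 = -139*16 - 380 = -2224 - 380 = -2604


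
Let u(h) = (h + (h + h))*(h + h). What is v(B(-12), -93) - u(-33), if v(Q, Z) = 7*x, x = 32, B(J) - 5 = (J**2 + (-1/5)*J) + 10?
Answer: -6310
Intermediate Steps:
B(J) = 15 + J**2 - J/5 (B(J) = 5 + ((J**2 + (-1/5)*J) + 10) = 5 + ((J**2 + (-1*1/5)*J) + 10) = 5 + ((J**2 - J/5) + 10) = 5 + (10 + J**2 - J/5) = 15 + J**2 - J/5)
u(h) = 6*h**2 (u(h) = (h + 2*h)*(2*h) = (3*h)*(2*h) = 6*h**2)
v(Q, Z) = 224 (v(Q, Z) = 7*32 = 224)
v(B(-12), -93) - u(-33) = 224 - 6*(-33)**2 = 224 - 6*1089 = 224 - 1*6534 = 224 - 6534 = -6310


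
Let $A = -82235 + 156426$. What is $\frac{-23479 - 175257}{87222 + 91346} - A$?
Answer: $- \frac{1656042153}{22321} \approx -74192.0$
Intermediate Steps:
$A = 74191$
$\frac{-23479 - 175257}{87222 + 91346} - A = \frac{-23479 - 175257}{87222 + 91346} - 74191 = - \frac{198736}{178568} - 74191 = \left(-198736\right) \frac{1}{178568} - 74191 = - \frac{24842}{22321} - 74191 = - \frac{1656042153}{22321}$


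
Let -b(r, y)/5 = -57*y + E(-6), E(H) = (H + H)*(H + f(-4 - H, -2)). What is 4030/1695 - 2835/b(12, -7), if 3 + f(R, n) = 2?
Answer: 27691/7797 ≈ 3.5515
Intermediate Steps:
f(R, n) = -1 (f(R, n) = -3 + 2 = -1)
E(H) = 2*H*(-1 + H) (E(H) = (H + H)*(H - 1) = (2*H)*(-1 + H) = 2*H*(-1 + H))
b(r, y) = -420 + 285*y (b(r, y) = -5*(-57*y + 2*(-6)*(-1 - 6)) = -5*(-57*y + 2*(-6)*(-7)) = -5*(-57*y + 84) = -5*(84 - 57*y) = -420 + 285*y)
4030/1695 - 2835/b(12, -7) = 4030/1695 - 2835/(-420 + 285*(-7)) = 4030*(1/1695) - 2835/(-420 - 1995) = 806/339 - 2835/(-2415) = 806/339 - 2835*(-1/2415) = 806/339 + 27/23 = 27691/7797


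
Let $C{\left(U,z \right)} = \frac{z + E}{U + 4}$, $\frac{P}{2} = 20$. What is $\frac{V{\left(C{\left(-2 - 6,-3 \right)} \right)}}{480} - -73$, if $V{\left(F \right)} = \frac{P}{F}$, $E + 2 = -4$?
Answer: $\frac{1972}{27} \approx 73.037$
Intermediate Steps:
$P = 40$ ($P = 2 \cdot 20 = 40$)
$E = -6$ ($E = -2 - 4 = -6$)
$C{\left(U,z \right)} = \frac{-6 + z}{4 + U}$ ($C{\left(U,z \right)} = \frac{z - 6}{U + 4} = \frac{-6 + z}{4 + U}$)
$V{\left(F \right)} = \frac{40}{F}$
$\frac{V{\left(C{\left(-2 - 6,-3 \right)} \right)}}{480} - -73 = \frac{40 \frac{1}{\frac{1}{4 - 8} \left(-6 - 3\right)}}{480} - -73 = \frac{40 \frac{1}{\frac{1}{4 - 8} \left(-9\right)}}{480} + 73 = \frac{40 \frac{1}{\frac{1}{-4} \left(-9\right)}}{480} + 73 = \frac{40 \frac{1}{\left(- \frac{1}{4}\right) \left(-9\right)}}{480} + 73 = \frac{40 \frac{1}{\frac{9}{4}}}{480} + 73 = \frac{40 \cdot \frac{4}{9}}{480} + 73 = \frac{1}{480} \cdot \frac{160}{9} + 73 = \frac{1}{27} + 73 = \frac{1972}{27}$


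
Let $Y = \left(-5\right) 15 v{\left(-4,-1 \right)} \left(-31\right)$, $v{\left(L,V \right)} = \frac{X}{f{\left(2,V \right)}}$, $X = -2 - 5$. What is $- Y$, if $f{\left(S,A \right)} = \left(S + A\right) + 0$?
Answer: $16275$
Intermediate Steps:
$f{\left(S,A \right)} = A + S$ ($f{\left(S,A \right)} = \left(A + S\right) + 0 = A + S$)
$X = -7$ ($X = -2 - 5 = -7$)
$v{\left(L,V \right)} = - \frac{7}{2 + V}$ ($v{\left(L,V \right)} = - \frac{7}{V + 2} = - \frac{7}{2 + V}$)
$Y = -16275$ ($Y = \left(-5\right) 15 \left(- \frac{7}{2 - 1}\right) \left(-31\right) = - 75 \left(- \frac{7}{1}\right) \left(-31\right) = - 75 \left(\left(-7\right) 1\right) \left(-31\right) = \left(-75\right) \left(-7\right) \left(-31\right) = 525 \left(-31\right) = -16275$)
$- Y = \left(-1\right) \left(-16275\right) = 16275$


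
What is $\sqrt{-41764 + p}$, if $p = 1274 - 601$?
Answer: $i \sqrt{41091} \approx 202.71 i$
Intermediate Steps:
$p = 673$ ($p = 1274 - 601 = 673$)
$\sqrt{-41764 + p} = \sqrt{-41764 + 673} = \sqrt{-41091} = i \sqrt{41091}$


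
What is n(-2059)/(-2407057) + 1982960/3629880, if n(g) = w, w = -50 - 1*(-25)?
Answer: 119329712393/218433201579 ≈ 0.54630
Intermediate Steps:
w = -25 (w = -50 + 25 = -25)
n(g) = -25
n(-2059)/(-2407057) + 1982960/3629880 = -25/(-2407057) + 1982960/3629880 = -25*(-1/2407057) + 1982960*(1/3629880) = 25/2407057 + 49574/90747 = 119329712393/218433201579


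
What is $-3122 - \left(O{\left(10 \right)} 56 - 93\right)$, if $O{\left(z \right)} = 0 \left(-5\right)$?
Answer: $-3029$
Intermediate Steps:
$O{\left(z \right)} = 0$
$-3122 - \left(O{\left(10 \right)} 56 - 93\right) = -3122 - \left(0 \cdot 56 - 93\right) = -3122 - \left(0 - 93\right) = -3122 - -93 = -3122 + 93 = -3029$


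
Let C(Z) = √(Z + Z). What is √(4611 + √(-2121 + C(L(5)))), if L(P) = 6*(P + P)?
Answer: √(4611 + I*√(2121 - 2*√30)) ≈ 67.905 + 0.3382*I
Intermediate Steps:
L(P) = 12*P (L(P) = 6*(2*P) = 12*P)
C(Z) = √2*√Z (C(Z) = √(2*Z) = √2*√Z)
√(4611 + √(-2121 + C(L(5)))) = √(4611 + √(-2121 + √2*√(12*5))) = √(4611 + √(-2121 + √2*√60)) = √(4611 + √(-2121 + √2*(2*√15))) = √(4611 + √(-2121 + 2*√30))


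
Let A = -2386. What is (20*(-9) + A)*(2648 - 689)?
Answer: -5026794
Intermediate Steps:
(20*(-9) + A)*(2648 - 689) = (20*(-9) - 2386)*(2648 - 689) = (-180 - 2386)*1959 = -2566*1959 = -5026794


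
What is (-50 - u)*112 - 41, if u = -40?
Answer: -1161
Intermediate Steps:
(-50 - u)*112 - 41 = (-50 - 1*(-40))*112 - 41 = (-50 + 40)*112 - 41 = -10*112 - 41 = -1120 - 41 = -1161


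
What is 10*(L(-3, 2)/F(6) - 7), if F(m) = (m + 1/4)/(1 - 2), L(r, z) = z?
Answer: -366/5 ≈ -73.200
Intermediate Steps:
F(m) = -¼ - m (F(m) = (m + ¼)/(-1) = (¼ + m)*(-1) = -¼ - m)
10*(L(-3, 2)/F(6) - 7) = 10*(2/(-¼ - 1*6) - 7) = 10*(2/(-¼ - 6) - 7) = 10*(2/(-25/4) - 7) = 10*(2*(-4/25) - 7) = 10*(-8/25 - 7) = 10*(-183/25) = -366/5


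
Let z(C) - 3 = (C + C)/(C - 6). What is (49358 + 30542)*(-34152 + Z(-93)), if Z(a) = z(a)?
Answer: -90035714500/33 ≈ -2.7284e+9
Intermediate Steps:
z(C) = 3 + 2*C/(-6 + C) (z(C) = 3 + (C + C)/(C - 6) = 3 + (2*C)/(-6 + C) = 3 + 2*C/(-6 + C))
Z(a) = (-18 + 5*a)/(-6 + a)
(49358 + 30542)*(-34152 + Z(-93)) = (49358 + 30542)*(-34152 + (-18 + 5*(-93))/(-6 - 93)) = 79900*(-34152 + (-18 - 465)/(-99)) = 79900*(-34152 - 1/99*(-483)) = 79900*(-34152 + 161/33) = 79900*(-1126855/33) = -90035714500/33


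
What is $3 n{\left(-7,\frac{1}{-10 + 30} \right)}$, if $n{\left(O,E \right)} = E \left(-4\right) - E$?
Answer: $- \frac{3}{4} \approx -0.75$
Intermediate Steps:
$n{\left(O,E \right)} = - 5 E$ ($n{\left(O,E \right)} = - 4 E - E = - 5 E$)
$3 n{\left(-7,\frac{1}{-10 + 30} \right)} = 3 \left(- \frac{5}{-10 + 30}\right) = 3 \left(- \frac{5}{20}\right) = 3 \left(\left(-5\right) \frac{1}{20}\right) = 3 \left(- \frac{1}{4}\right) = - \frac{3}{4}$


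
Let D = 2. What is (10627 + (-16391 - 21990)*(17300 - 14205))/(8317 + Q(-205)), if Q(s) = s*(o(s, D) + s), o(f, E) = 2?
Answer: -9898214/4161 ≈ -2378.8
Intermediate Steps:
Q(s) = s*(2 + s)
(10627 + (-16391 - 21990)*(17300 - 14205))/(8317 + Q(-205)) = (10627 + (-16391 - 21990)*(17300 - 14205))/(8317 - 205*(2 - 205)) = (10627 - 38381*3095)/(8317 - 205*(-203)) = (10627 - 118789195)/(8317 + 41615) = -118778568/49932 = -118778568*1/49932 = -9898214/4161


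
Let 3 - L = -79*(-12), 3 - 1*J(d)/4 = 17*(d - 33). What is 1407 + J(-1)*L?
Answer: -2194773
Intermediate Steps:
J(d) = 2256 - 68*d (J(d) = 12 - 68*(d - 33) = 12 - 68*(-33 + d) = 12 - 4*(-561 + 17*d) = 12 + (2244 - 68*d) = 2256 - 68*d)
L = -945 (L = 3 - (-79)*(-12) = 3 - 1*948 = 3 - 948 = -945)
1407 + J(-1)*L = 1407 + (2256 - 68*(-1))*(-945) = 1407 + (2256 + 68)*(-945) = 1407 + 2324*(-945) = 1407 - 2196180 = -2194773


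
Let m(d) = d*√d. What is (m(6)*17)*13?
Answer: 1326*√6 ≈ 3248.0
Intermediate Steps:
m(d) = d^(3/2)
(m(6)*17)*13 = (6^(3/2)*17)*13 = ((6*√6)*17)*13 = (102*√6)*13 = 1326*√6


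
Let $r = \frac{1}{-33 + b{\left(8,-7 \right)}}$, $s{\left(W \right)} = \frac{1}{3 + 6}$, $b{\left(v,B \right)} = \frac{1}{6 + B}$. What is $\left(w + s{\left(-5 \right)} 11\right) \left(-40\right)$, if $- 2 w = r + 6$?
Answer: $\frac{10790}{153} \approx 70.523$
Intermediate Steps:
$s{\left(W \right)} = \frac{1}{9}$
$r = - \frac{1}{34}$ ($r = \frac{1}{-33 + \frac{1}{6 - 7}} = \frac{1}{-33 + \frac{1}{-1}} = \frac{1}{-33 - 1} = \frac{1}{-34} = - \frac{1}{34} \approx -0.029412$)
$w = - \frac{203}{68}$ ($w = - \frac{- \frac{1}{34} + 6}{2} = \left(- \frac{1}{2}\right) \frac{203}{34} = - \frac{203}{68} \approx -2.9853$)
$\left(w + s{\left(-5 \right)} 11\right) \left(-40\right) = \left(- \frac{203}{68} + \frac{1}{9} \cdot 11\right) \left(-40\right) = \left(- \frac{203}{68} + \frac{11}{9}\right) \left(-40\right) = \left(- \frac{1079}{612}\right) \left(-40\right) = \frac{10790}{153}$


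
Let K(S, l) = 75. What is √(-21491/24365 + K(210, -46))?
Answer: 2*√11000090915/24365 ≈ 8.6092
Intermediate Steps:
√(-21491/24365 + K(210, -46)) = √(-21491/24365 + 75) = √(1805884/24365) = 2*√11000090915/24365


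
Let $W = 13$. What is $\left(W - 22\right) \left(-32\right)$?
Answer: $288$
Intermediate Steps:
$\left(W - 22\right) \left(-32\right) = \left(13 - 22\right) \left(-32\right) = \left(-9\right) \left(-32\right) = 288$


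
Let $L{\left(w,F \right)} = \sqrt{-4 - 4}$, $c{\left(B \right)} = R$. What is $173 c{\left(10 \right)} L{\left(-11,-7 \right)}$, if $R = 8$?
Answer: $2768 i \sqrt{2} \approx 3914.5 i$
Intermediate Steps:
$c{\left(B \right)} = 8$
$L{\left(w,F \right)} = 2 i \sqrt{2}$ ($L{\left(w,F \right)} = \sqrt{-8} = 2 i \sqrt{2}$)
$173 c{\left(10 \right)} L{\left(-11,-7 \right)} = 173 \cdot 8 \cdot 2 i \sqrt{2} = 1384 \cdot 2 i \sqrt{2} = 2768 i \sqrt{2}$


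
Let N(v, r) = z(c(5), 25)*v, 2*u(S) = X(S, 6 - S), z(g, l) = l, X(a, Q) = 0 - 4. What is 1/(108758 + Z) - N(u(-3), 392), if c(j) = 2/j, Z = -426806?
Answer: 15902399/318048 ≈ 50.000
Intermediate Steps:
X(a, Q) = -4
u(S) = -2 (u(S) = (1/2)*(-4) = -2)
N(v, r) = 25*v
1/(108758 + Z) - N(u(-3), 392) = 1/(108758 - 426806) - 25*(-2) = 1/(-318048) - 1*(-50) = -1/318048 + 50 = 15902399/318048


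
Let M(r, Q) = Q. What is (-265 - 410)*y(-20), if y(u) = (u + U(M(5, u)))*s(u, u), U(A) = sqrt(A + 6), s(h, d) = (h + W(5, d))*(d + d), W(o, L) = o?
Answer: 8100000 - 405000*I*sqrt(14) ≈ 8.1e+6 - 1.5154e+6*I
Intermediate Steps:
s(h, d) = 2*d*(5 + h) (s(h, d) = (h + 5)*(d + d) = (5 + h)*(2*d) = 2*d*(5 + h))
U(A) = sqrt(6 + A)
y(u) = 2*u*(5 + u)*(u + sqrt(6 + u)) (y(u) = (u + sqrt(6 + u))*(2*u*(5 + u)) = 2*u*(5 + u)*(u + sqrt(6 + u)))
(-265 - 410)*y(-20) = (-265 - 410)*(2*(-20)*(5 - 20)*(-20 + sqrt(6 - 20))) = -1350*(-20)*(-15)*(-20 + sqrt(-14)) = -1350*(-20)*(-15)*(-20 + I*sqrt(14)) = -675*(-12000 + 600*I*sqrt(14)) = 8100000 - 405000*I*sqrt(14)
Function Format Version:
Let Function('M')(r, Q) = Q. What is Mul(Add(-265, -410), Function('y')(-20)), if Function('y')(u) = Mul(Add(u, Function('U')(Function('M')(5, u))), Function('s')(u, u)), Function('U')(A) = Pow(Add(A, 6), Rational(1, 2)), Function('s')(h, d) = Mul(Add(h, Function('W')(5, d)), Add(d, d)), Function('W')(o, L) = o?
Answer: Add(8100000, Mul(-405000, I, Pow(14, Rational(1, 2)))) ≈ Add(8.1000e+6, Mul(-1.5154e+6, I))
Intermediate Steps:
Function('s')(h, d) = Mul(2, d, Add(5, h)) (Function('s')(h, d) = Mul(Add(h, 5), Add(d, d)) = Mul(Add(5, h), Mul(2, d)) = Mul(2, d, Add(5, h)))
Function('U')(A) = Pow(Add(6, A), Rational(1, 2))
Function('y')(u) = Mul(2, u, Add(5, u), Add(u, Pow(Add(6, u), Rational(1, 2)))) (Function('y')(u) = Mul(Add(u, Pow(Add(6, u), Rational(1, 2))), Mul(2, u, Add(5, u))) = Mul(2, u, Add(5, u), Add(u, Pow(Add(6, u), Rational(1, 2)))))
Mul(Add(-265, -410), Function('y')(-20)) = Mul(Add(-265, -410), Mul(2, -20, Add(5, -20), Add(-20, Pow(Add(6, -20), Rational(1, 2))))) = Mul(-675, Mul(2, -20, -15, Add(-20, Pow(-14, Rational(1, 2))))) = Mul(-675, Mul(2, -20, -15, Add(-20, Mul(I, Pow(14, Rational(1, 2)))))) = Mul(-675, Add(-12000, Mul(600, I, Pow(14, Rational(1, 2))))) = Add(8100000, Mul(-405000, I, Pow(14, Rational(1, 2))))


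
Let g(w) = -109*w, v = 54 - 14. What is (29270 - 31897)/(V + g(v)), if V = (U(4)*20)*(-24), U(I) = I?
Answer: 2627/6280 ≈ 0.41831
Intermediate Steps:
v = 40
V = -1920 (V = (4*20)*(-24) = 80*(-24) = -1920)
(29270 - 31897)/(V + g(v)) = (29270 - 31897)/(-1920 - 109*40) = -2627/(-1920 - 4360) = -2627/(-6280) = -2627*(-1/6280) = 2627/6280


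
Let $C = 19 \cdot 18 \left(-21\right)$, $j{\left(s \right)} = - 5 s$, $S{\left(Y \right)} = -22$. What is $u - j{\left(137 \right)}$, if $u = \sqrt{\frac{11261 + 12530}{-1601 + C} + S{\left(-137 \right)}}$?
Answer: $685 + \frac{3 i \sqrt{211784479}}{8783} \approx 685.0 + 4.9708 i$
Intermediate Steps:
$C = -7182$ ($C = 342 \left(-21\right) = -7182$)
$u = \frac{3 i \sqrt{211784479}}{8783}$ ($u = \sqrt{\frac{11261 + 12530}{-1601 - 7182} - 22} = \sqrt{\frac{23791}{-8783} - 22} = \sqrt{23791 \left(- \frac{1}{8783}\right) - 22} = \sqrt{- \frac{23791}{8783} - 22} = \sqrt{- \frac{217017}{8783}} = \frac{3 i \sqrt{211784479}}{8783} \approx 4.9708 i$)
$u - j{\left(137 \right)} = \frac{3 i \sqrt{211784479}}{8783} - \left(-5\right) 137 = \frac{3 i \sqrt{211784479}}{8783} - -685 = \frac{3 i \sqrt{211784479}}{8783} + 685 = 685 + \frac{3 i \sqrt{211784479}}{8783}$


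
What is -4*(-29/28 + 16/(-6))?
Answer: 311/21 ≈ 14.810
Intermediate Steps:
-4*(-29/28 + 16/(-6)) = -4*(-29*1/28 + 16*(-⅙)) = -4*(-29/28 - 8/3) = -4*(-311/84) = 311/21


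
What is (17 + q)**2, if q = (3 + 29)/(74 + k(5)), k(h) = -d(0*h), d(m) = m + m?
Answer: 416025/1369 ≈ 303.89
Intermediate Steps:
d(m) = 2*m
k(h) = 0 (k(h) = -2*0*h = -2*0 = -1*0 = 0)
q = 16/37 (q = (3 + 29)/(74 + 0) = 32/74 = 32*(1/74) = 16/37 ≈ 0.43243)
(17 + q)**2 = (17 + 16/37)**2 = (645/37)**2 = 416025/1369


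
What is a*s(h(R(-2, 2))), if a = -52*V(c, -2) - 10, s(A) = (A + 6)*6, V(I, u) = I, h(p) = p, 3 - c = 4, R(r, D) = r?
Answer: 1008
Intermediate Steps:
c = -1 (c = 3 - 1*4 = 3 - 4 = -1)
s(A) = 36 + 6*A (s(A) = (6 + A)*6 = 36 + 6*A)
a = 42 (a = -52*(-1) - 10 = 52 - 10 = 42)
a*s(h(R(-2, 2))) = 42*(36 + 6*(-2)) = 42*(36 - 12) = 42*24 = 1008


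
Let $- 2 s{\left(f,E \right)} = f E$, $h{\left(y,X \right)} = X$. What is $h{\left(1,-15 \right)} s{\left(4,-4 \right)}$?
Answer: $-120$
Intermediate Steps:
$s{\left(f,E \right)} = - \frac{E f}{2}$ ($s{\left(f,E \right)} = - \frac{f E}{2} = - \frac{E f}{2}$)
$h{\left(1,-15 \right)} s{\left(4,-4 \right)} = - 15 \left(\left(- \frac{1}{2}\right) \left(-4\right) 4\right) = \left(-15\right) 8 = -120$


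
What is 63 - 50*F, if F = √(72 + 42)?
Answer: 63 - 50*√114 ≈ -470.85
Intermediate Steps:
F = √114 ≈ 10.677
63 - 50*F = 63 - 50*√114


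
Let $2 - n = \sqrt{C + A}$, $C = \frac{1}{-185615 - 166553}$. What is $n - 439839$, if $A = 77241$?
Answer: $-439837 - \frac{\sqrt{2394901622812454}}{176084} \approx -4.4012 \cdot 10^{5}$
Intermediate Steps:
$C = - \frac{1}{352168}$ ($C = \frac{1}{-352168} = - \frac{1}{352168} \approx -2.8396 \cdot 10^{-6}$)
$n = 2 - \frac{\sqrt{2394901622812454}}{176084}$ ($n = 2 - \sqrt{- \frac{1}{352168} + 77241} = 2 - \sqrt{\frac{27201808487}{352168}} = 2 - \frac{\sqrt{2394901622812454}}{176084} \approx -275.92$)
$n - 439839 = \left(2 - \frac{\sqrt{2394901622812454}}{176084}\right) - 439839 = -439837 - \frac{\sqrt{2394901622812454}}{176084}$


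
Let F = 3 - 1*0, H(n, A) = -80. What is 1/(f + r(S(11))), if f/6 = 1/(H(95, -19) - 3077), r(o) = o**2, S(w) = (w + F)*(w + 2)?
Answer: 3157/104572462 ≈ 3.0190e-5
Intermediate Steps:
F = 3 (F = 3 + 0 = 3)
S(w) = (2 + w)*(3 + w) (S(w) = (w + 3)*(w + 2) = (3 + w)*(2 + w) = (2 + w)*(3 + w))
f = -6/3157 (f = 6/(-80 - 3077) = 6/(-3157) = 6*(-1/3157) = -6/3157 ≈ -0.0019005)
1/(f + r(S(11))) = 1/(-6/3157 + (6 + 11**2 + 5*11)**2) = 1/(-6/3157 + (6 + 121 + 55)**2) = 1/(-6/3157 + 182**2) = 1/(-6/3157 + 33124) = 1/(104572462/3157) = 3157/104572462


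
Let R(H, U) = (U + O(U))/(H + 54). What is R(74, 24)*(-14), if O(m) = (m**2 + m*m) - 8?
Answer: -511/4 ≈ -127.75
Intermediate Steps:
O(m) = -8 + 2*m**2 (O(m) = (m**2 + m**2) - 8 = 2*m**2 - 8 = -8 + 2*m**2)
R(H, U) = (-8 + U + 2*U**2)/(54 + H) (R(H, U) = (U + (-8 + 2*U**2))/(H + 54) = (-8 + U + 2*U**2)/(54 + H))
R(74, 24)*(-14) = ((-8 + 24 + 2*24**2)/(54 + 74))*(-14) = ((-8 + 24 + 2*576)/128)*(-14) = ((-8 + 24 + 1152)/128)*(-14) = ((1/128)*1168)*(-14) = (73/8)*(-14) = -511/4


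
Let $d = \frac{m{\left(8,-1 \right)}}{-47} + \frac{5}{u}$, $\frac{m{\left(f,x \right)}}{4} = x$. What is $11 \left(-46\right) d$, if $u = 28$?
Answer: $- \frac{87791}{658} \approx -133.42$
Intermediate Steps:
$m{\left(f,x \right)} = 4 x$
$d = \frac{347}{1316}$ ($d = \frac{4 \left(-1\right)}{-47} + \frac{5}{28} = \left(-4\right) \left(- \frac{1}{47}\right) + 5 \cdot \frac{1}{28} = \frac{4}{47} + \frac{5}{28} = \frac{347}{1316} \approx 0.26368$)
$11 \left(-46\right) d = 11 \left(-46\right) \frac{347}{1316} = \left(-506\right) \frac{347}{1316} = - \frac{87791}{658}$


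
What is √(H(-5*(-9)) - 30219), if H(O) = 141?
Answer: 3*I*√3342 ≈ 173.43*I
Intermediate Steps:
√(H(-5*(-9)) - 30219) = √(141 - 30219) = √(-30078) = 3*I*√3342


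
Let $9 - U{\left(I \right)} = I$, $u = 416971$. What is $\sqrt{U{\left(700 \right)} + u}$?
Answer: $2 \sqrt{104070} \approx 645.2$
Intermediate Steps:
$U{\left(I \right)} = 9 - I$
$\sqrt{U{\left(700 \right)} + u} = \sqrt{\left(9 - 700\right) + 416971} = \sqrt{-691 + 416971} = \sqrt{416280} = 2 \sqrt{104070}$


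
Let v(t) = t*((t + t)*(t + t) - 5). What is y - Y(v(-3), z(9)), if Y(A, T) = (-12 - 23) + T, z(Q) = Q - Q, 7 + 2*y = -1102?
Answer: -1039/2 ≈ -519.50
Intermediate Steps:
y = -1109/2 (y = -7/2 + (½)*(-1102) = -7/2 - 551 = -1109/2 ≈ -554.50)
v(t) = t*(-5 + 4*t²) (v(t) = t*((2*t)*(2*t) - 5) = t*(4*t² - 5) = t*(-5 + 4*t²))
z(Q) = 0
Y(A, T) = -35 + T
y - Y(v(-3), z(9)) = -1109/2 - (-35 + 0) = -1109/2 - 1*(-35) = -1109/2 + 35 = -1039/2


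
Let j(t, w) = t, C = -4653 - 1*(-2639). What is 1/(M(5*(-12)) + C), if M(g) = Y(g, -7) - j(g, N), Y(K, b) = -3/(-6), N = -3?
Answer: -2/3907 ≈ -0.00051190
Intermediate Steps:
C = -2014 (C = -4653 + 2639 = -2014)
Y(K, b) = 1/2 (Y(K, b) = -3*(-1/6) = 1/2)
M(g) = 1/2 - g
1/(M(5*(-12)) + C) = 1/((1/2 - 5*(-12)) - 2014) = 1/((1/2 - 1*(-60)) - 2014) = 1/((1/2 + 60) - 2014) = 1/(121/2 - 2014) = 1/(-3907/2) = -2/3907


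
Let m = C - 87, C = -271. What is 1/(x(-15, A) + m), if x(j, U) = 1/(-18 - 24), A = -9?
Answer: -42/15037 ≈ -0.0027931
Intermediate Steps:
x(j, U) = -1/42 (x(j, U) = 1/(-42) = -1/42)
m = -358 (m = -271 - 87 = -358)
1/(x(-15, A) + m) = 1/(-1/42 - 358) = 1/(-15037/42) = -42/15037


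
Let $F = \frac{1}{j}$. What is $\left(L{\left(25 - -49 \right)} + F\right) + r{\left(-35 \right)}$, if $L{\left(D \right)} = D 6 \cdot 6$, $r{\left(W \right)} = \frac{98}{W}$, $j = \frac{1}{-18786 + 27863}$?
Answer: $\frac{58691}{5} \approx 11738.0$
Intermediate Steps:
$j = \frac{1}{9077} \approx 0.00011017$
$F = 9077$ ($F = \frac{1}{\frac{1}{9077}} = 9077$)
$L{\left(D \right)} = 36 D$ ($L{\left(D \right)} = 6 D 6 = 36 D$)
$\left(L{\left(25 - -49 \right)} + F\right) + r{\left(-35 \right)} = \left(36 \left(25 - -49\right) + 9077\right) + \frac{98}{-35} = \left(36 \left(25 + 49\right) + 9077\right) + 98 \left(- \frac{1}{35}\right) = \left(36 \cdot 74 + 9077\right) - \frac{14}{5} = \left(2664 + 9077\right) - \frac{14}{5} = 11741 - \frac{14}{5} = \frac{58691}{5}$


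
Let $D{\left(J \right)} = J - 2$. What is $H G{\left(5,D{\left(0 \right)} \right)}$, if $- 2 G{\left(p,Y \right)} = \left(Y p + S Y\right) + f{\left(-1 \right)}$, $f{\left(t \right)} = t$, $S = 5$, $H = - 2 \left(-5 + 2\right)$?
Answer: $63$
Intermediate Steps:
$H = 6$ ($H = \left(-2\right) \left(-3\right) = 6$)
$D{\left(J \right)} = -2 + J$
$G{\left(p,Y \right)} = \frac{1}{2} - \frac{5 Y}{2} - \frac{Y p}{2}$ ($G{\left(p,Y \right)} = - \frac{\left(Y p + 5 Y\right) - 1}{2} = - \frac{\left(5 Y + Y p\right) - 1}{2} = - \frac{-1 + 5 Y + Y p}{2} = \frac{1}{2} - \frac{5 Y}{2} - \frac{Y p}{2}$)
$H G{\left(5,D{\left(0 \right)} \right)} = 6 \left(\frac{1}{2} - \frac{5 \left(-2 + 0\right)}{2} - \frac{1}{2} \left(-2 + 0\right) 5\right) = 6 \left(\frac{1}{2} - -5 - \left(-1\right) 5\right) = 6 \left(\frac{1}{2} + 5 + 5\right) = 6 \cdot \frac{21}{2} = 63$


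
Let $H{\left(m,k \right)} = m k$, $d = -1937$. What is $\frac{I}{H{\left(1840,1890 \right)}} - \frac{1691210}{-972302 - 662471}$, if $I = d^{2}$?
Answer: $\frac{1716424216291}{812155226400} \approx 2.1134$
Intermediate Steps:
$H{\left(m,k \right)} = k m$
$I = 3751969$ ($I = \left(-1937\right)^{2} = 3751969$)
$\frac{I}{H{\left(1840,1890 \right)}} - \frac{1691210}{-972302 - 662471} = \frac{3751969}{1890 \cdot 1840} - \frac{1691210}{-972302 - 662471} = \frac{3751969}{3477600} - \frac{1691210}{-1634773} = 3751969 \cdot \frac{1}{3477600} - - \frac{1691210}{1634773} = \frac{3751969}{3477600} + \frac{1691210}{1634773} = \frac{1716424216291}{812155226400}$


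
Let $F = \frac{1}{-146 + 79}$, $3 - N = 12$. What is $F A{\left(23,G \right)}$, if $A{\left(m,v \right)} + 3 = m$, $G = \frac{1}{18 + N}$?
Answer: $- \frac{20}{67} \approx -0.29851$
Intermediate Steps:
$N = -9$ ($N = 3 - 12 = -9$)
$G = \frac{1}{9}$ ($G = \frac{1}{18 - 9} = \frac{1}{9} \approx 0.11111$)
$F = - \frac{1}{67}$ ($F = \frac{1}{-67} = - \frac{1}{67} \approx -0.014925$)
$A{\left(m,v \right)} = -3 + m$
$F A{\left(23,G \right)} = - \frac{-3 + 23}{67} = \left(- \frac{1}{67}\right) 20 = - \frac{20}{67}$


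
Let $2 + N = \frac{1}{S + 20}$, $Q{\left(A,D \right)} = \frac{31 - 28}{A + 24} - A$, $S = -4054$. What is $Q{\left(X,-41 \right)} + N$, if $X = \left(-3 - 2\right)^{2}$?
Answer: $- \frac{5324929}{197666} \approx -26.939$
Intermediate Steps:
$X = 25$ ($X = \left(-5\right)^{2} = 25$)
$Q{\left(A,D \right)} = - A + \frac{3}{24 + A}$ ($Q{\left(A,D \right)} = \frac{3}{24 + A} - A = - A + \frac{3}{24 + A}$)
$N = - \frac{8069}{4034}$ ($N = -2 + \frac{1}{-4054 + 20} = -2 + \frac{1}{-4034} = -2 - \frac{1}{4034} = - \frac{8069}{4034} \approx -2.0002$)
$Q{\left(X,-41 \right)} + N = \frac{3 - 25^{2} - 600}{24 + 25} - \frac{8069}{4034} = \frac{3 - 625 - 600}{49} - \frac{8069}{4034} = \frac{1}{49} \left(-1222\right) - \frac{8069}{4034} = - \frac{1222}{49} - \frac{8069}{4034} = - \frac{5324929}{197666}$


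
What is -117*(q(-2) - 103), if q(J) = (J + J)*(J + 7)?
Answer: 14391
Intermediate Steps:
q(J) = 2*J*(7 + J) (q(J) = (2*J)*(7 + J) = 2*J*(7 + J))
-117*(q(-2) - 103) = -117*(2*(-2)*(7 - 2) - 103) = -117*(2*(-2)*5 - 103) = -117*(-20 - 103) = -117*(-123) = 14391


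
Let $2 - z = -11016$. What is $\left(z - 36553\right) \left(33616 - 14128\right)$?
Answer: $-497626080$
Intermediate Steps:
$z = 11018$ ($z = 2 - -11016 = 2 + 11016 = 11018$)
$\left(z - 36553\right) \left(33616 - 14128\right) = \left(11018 - 36553\right) \left(33616 - 14128\right) = \left(-25535\right) 19488 = -497626080$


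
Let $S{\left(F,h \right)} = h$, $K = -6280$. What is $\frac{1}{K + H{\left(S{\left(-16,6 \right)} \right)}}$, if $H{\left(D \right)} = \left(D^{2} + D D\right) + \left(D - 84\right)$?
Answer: $- \frac{1}{6286} \approx -0.00015908$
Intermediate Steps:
$H{\left(D \right)} = -84 + D + 2 D^{2}$ ($H{\left(D \right)} = \left(D^{2} + D^{2}\right) + \left(-84 + D\right) = 2 D^{2} + \left(-84 + D\right) = -84 + D + 2 D^{2}$)
$\frac{1}{K + H{\left(S{\left(-16,6 \right)} \right)}} = \frac{1}{-6280 + \left(-84 + 6 + 2 \cdot 6^{2}\right)} = \frac{1}{-6280 + \left(-84 + 6 + 2 \cdot 36\right)} = \frac{1}{-6280 + \left(-84 + 6 + 72\right)} = \frac{1}{-6280 - 6} = \frac{1}{-6286} = - \frac{1}{6286}$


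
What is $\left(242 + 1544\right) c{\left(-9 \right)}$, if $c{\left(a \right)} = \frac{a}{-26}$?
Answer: $\frac{8037}{13} \approx 618.23$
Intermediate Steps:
$c{\left(a \right)} = - \frac{a}{26}$ ($c{\left(a \right)} = a \left(- \frac{1}{26}\right) = - \frac{a}{26}$)
$\left(242 + 1544\right) c{\left(-9 \right)} = \left(242 + 1544\right) \left(\left(- \frac{1}{26}\right) \left(-9\right)\right) = 1786 \cdot \frac{9}{26} = \frac{8037}{13}$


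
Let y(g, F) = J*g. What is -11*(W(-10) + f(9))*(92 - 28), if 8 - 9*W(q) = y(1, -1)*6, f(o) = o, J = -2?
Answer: -71104/9 ≈ -7900.4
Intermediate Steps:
y(g, F) = -2*g
W(q) = 20/9 (W(q) = 8/9 - (-2*1)*6/9 = 8/9 - (-2)*6/9 = 8/9 - 1/9*(-12) = 8/9 + 4/3 = 20/9)
-11*(W(-10) + f(9))*(92 - 28) = -11*(20/9 + 9)*(92 - 28) = -1111*64/9 = -11*6464/9 = -71104/9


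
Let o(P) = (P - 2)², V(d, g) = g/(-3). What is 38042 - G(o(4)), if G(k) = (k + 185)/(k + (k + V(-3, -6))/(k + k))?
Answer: 722042/19 ≈ 38002.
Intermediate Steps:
V(d, g) = -g/3 (V(d, g) = g*(-⅓) = -g/3)
o(P) = (-2 + P)²
G(k) = (185 + k)/(k + (2 + k)/(2*k)) (G(k) = (k + 185)/(k + (k - ⅓*(-6))/(k + k)) = (185 + k)/(k + (k + 2)/((2*k))) = (185 + k)/(k + (2 + k)*(1/(2*k))) = (185 + k)/(k + (2 + k)/(2*k)))
38042 - G(o(4)) = 38042 - 2*(-2 + 4)²*(185 + (-2 + 4)²)/(2 + (-2 + 4)² + 2*((-2 + 4)²)²) = 38042 - 2*2²*(185 + 2²)/(2 + 2² + 2*(2²)²) = 38042 - 2*4*(185 + 4)/(2 + 4 + 2*4²) = 38042 - 2*4*189/(2 + 4 + 2*16) = 38042 - 2*4*189/(2 + 4 + 32) = 38042 - 2*4*189/38 = 38042 - 1*756/19 = 38042 - 756/19 = 722042/19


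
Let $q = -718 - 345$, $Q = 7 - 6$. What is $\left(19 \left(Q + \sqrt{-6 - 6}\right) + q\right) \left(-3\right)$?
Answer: $3132 - 114 i \sqrt{3} \approx 3132.0 - 197.45 i$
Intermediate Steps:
$Q = 1$
$q = -1063$ ($q = -718 - 345 = -1063$)
$\left(19 \left(Q + \sqrt{-6 - 6}\right) + q\right) \left(-3\right) = \left(19 \left(1 + \sqrt{-6 - 6}\right) - 1063\right) \left(-3\right) = \left(19 \left(1 + \sqrt{-12}\right) - 1063\right) \left(-3\right) = \left(19 \left(1 + 2 i \sqrt{3}\right) - 1063\right) \left(-3\right) = \left(\left(19 + 38 i \sqrt{3}\right) - 1063\right) \left(-3\right) = \left(-1044 + 38 i \sqrt{3}\right) \left(-3\right) = 3132 - 114 i \sqrt{3}$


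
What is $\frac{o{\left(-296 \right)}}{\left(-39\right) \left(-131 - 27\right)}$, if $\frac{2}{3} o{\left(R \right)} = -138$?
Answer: $- \frac{69}{2054} \approx -0.033593$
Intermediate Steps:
$o{\left(R \right)} = -207$ ($o{\left(R \right)} = \frac{3}{2} \left(-138\right) = -207$)
$\frac{o{\left(-296 \right)}}{\left(-39\right) \left(-131 - 27\right)} = - \frac{207}{\left(-39\right) \left(-131 - 27\right)} = - \frac{207}{\left(-39\right) \left(-158\right)} = - \frac{207}{6162} = \left(-207\right) \frac{1}{6162} = - \frac{69}{2054}$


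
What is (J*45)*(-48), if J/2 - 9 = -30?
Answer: 90720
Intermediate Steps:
J = -42 (J = 18 + 2*(-30) = 18 - 60 = -42)
(J*45)*(-48) = -42*45*(-48) = -1890*(-48) = 90720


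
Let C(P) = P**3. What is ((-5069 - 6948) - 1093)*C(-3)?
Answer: 353970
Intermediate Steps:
((-5069 - 6948) - 1093)*C(-3) = ((-5069 - 6948) - 1093)*(-3)**3 = (-12017 - 1093)*(-27) = -13110*(-27) = 353970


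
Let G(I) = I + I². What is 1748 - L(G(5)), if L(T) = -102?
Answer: 1850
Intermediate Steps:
1748 - L(G(5)) = 1748 - 1*(-102) = 1748 + 102 = 1850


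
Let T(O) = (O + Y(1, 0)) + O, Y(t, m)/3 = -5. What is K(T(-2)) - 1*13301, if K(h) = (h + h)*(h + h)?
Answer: -11857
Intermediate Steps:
Y(t, m) = -15 (Y(t, m) = 3*(-5) = -15)
T(O) = -15 + 2*O (T(O) = (O - 15) + O = (-15 + O) + O = -15 + 2*O)
K(h) = 4*h² (K(h) = (2*h)*(2*h) = 4*h²)
K(T(-2)) - 1*13301 = 4*(-15 + 2*(-2))² - 1*13301 = 4*(-15 - 4)² - 13301 = 4*(-19)² - 13301 = 4*361 - 13301 = 1444 - 13301 = -11857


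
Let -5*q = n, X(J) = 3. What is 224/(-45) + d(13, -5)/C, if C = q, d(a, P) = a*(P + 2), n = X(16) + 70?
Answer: -7577/3285 ≈ -2.3065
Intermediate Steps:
n = 73 (n = 3 + 70 = 73)
d(a, P) = a*(2 + P)
q = -73/5 (q = -⅕*73 = -73/5 ≈ -14.600)
C = -73/5 ≈ -14.600
224/(-45) + d(13, -5)/C = 224/(-45) + (13*(2 - 5))/(-73/5) = 224*(-1/45) + (13*(-3))*(-5/73) = -224/45 - 39*(-5/73) = -224/45 + 195/73 = -7577/3285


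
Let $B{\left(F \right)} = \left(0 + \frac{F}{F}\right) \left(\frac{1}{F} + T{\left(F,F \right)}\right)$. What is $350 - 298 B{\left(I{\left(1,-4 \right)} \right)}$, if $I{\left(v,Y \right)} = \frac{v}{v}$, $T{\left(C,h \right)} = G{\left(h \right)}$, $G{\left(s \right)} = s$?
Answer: $-246$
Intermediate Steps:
$T{\left(C,h \right)} = h$
$I{\left(v,Y \right)} = 1$
$B{\left(F \right)} = F + \frac{1}{F}$ ($B{\left(F \right)} = \left(0 + \frac{F}{F}\right) \left(\frac{1}{F} + F\right) = \left(0 + 1\right) \left(F + \frac{1}{F}\right) = 1 \left(F + \frac{1}{F}\right) = F + \frac{1}{F}$)
$350 - 298 B{\left(I{\left(1,-4 \right)} \right)} = 350 - 298 \left(1 + 1^{-1}\right) = 350 - 298 \left(1 + 1\right) = 350 - 596 = -246$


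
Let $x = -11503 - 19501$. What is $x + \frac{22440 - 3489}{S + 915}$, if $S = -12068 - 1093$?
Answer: $- \frac{126564645}{4082} \approx -31006.0$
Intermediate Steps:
$S = -13161$ ($S = -12068 - 1093 = -13161$)
$x = -31004$ ($x = -11503 - 19501 = -31004$)
$x + \frac{22440 - 3489}{S + 915} = -31004 + \frac{22440 - 3489}{-13161 + 915} = -31004 + \frac{18951}{-12246} = -31004 + 18951 \left(- \frac{1}{12246}\right) = -31004 - \frac{6317}{4082} = - \frac{126564645}{4082}$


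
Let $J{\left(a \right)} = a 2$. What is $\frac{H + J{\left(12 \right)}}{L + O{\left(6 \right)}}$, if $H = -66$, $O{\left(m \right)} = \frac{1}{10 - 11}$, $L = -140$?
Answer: $\frac{14}{47} \approx 0.29787$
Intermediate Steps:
$J{\left(a \right)} = 2 a$
$O{\left(m \right)} = -1$ ($O{\left(m \right)} = \frac{1}{-1} = -1$)
$\frac{H + J{\left(12 \right)}}{L + O{\left(6 \right)}} = \frac{-66 + 2 \cdot 12}{-140 - 1} = \frac{-66 + 24}{-141} = \left(- \frac{1}{141}\right) \left(-42\right) = \frac{14}{47}$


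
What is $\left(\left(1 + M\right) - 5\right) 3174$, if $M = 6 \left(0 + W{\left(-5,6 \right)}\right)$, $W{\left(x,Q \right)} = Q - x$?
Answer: $196788$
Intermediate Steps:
$M = 66$ ($M = 6 \left(0 + \left(6 - -5\right)\right) = 6 \left(0 + \left(6 + 5\right)\right) = 6 \left(0 + 11\right) = 6 \cdot 11 = 66$)
$\left(\left(1 + M\right) - 5\right) 3174 = \left(\left(1 + 66\right) - 5\right) 3174 = \left(67 - 5\right) 3174 = 62 \cdot 3174 = 196788$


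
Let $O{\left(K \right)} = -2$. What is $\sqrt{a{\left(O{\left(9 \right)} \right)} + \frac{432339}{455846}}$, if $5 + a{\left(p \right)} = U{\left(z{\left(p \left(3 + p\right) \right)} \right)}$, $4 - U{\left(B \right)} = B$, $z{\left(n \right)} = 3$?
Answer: $\frac{i \sqrt{634102299070}}{455846} \approx 1.7469 i$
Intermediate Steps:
$U{\left(B \right)} = 4 - B$
$a{\left(p \right)} = -4$ ($a{\left(p \right)} = -5 + \left(4 - 3\right) = -5 + 1 = -4$)
$\sqrt{a{\left(O{\left(9 \right)} \right)} + \frac{432339}{455846}} = \sqrt{-4 + \frac{432339}{455846}} = \sqrt{- \frac{1391045}{455846}} = \frac{i \sqrt{634102299070}}{455846}$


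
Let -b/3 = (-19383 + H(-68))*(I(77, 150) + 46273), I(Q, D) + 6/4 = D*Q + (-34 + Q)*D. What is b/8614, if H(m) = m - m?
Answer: 7474646907/17228 ≈ 4.3387e+5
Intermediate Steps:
H(m) = 0
I(Q, D) = -3/2 + D*Q + D*(-34 + Q) (I(Q, D) = -3/2 + (D*Q + (-34 + Q)*D) = -3/2 + (D*Q + D*(-34 + Q)) = -3/2 + D*Q + D*(-34 + Q))
b = 7474646907/2 (b = -3*(-19383 + 0)*((-3/2 - 34*150 + 2*150*77) + 46273) = -(-58149)*((-3/2 - 5100 + 23100) + 46273) = -(-58149)*(35997/2 + 46273) = -(-58149)*128543/2 = -3*(-2491548969/2) = 7474646907/2 ≈ 3.7373e+9)
b/8614 = (7474646907/2)/8614 = (7474646907/2)*(1/8614) = 7474646907/17228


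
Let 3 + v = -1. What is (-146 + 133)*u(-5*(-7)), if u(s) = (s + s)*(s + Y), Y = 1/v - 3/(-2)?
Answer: -65975/2 ≈ -32988.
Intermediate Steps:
v = -4 (v = -3 - 1 = -4)
Y = 5/4 (Y = 1/(-4) - 3/(-2) = 1*(-1/4) - 3*(-1/2) = -1/4 + 3/2 = 5/4 ≈ 1.2500)
u(s) = 2*s*(5/4 + s) (u(s) = (s + s)*(s + 5/4) = (2*s)*(5/4 + s) = 2*s*(5/4 + s))
(-146 + 133)*u(-5*(-7)) = (-146 + 133)*((-5*(-7))*(5 + 4*(-5*(-7)))/2) = -13*35*(5 + 4*35)/2 = -13*35*(5 + 140)/2 = -13*35*145/2 = -13*5075/2 = -65975/2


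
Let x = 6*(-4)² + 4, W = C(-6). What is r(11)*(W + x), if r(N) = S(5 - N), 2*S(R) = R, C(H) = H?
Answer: -282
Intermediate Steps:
S(R) = R/2
W = -6
r(N) = 5/2 - N/2 (r(N) = (5 - N)/2 = 5/2 - N/2)
x = 100 (x = 6*16 + 4 = 96 + 4 = 100)
r(11)*(W + x) = (5/2 - ½*11)*(-6 + 100) = (5/2 - 11/2)*94 = -3*94 = -282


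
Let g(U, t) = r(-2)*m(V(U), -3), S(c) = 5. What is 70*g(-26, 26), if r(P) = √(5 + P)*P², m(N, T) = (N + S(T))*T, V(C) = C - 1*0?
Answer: 17640*√3 ≈ 30553.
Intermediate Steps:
V(C) = C (V(C) = C + 0 = C)
m(N, T) = T*(5 + N) (m(N, T) = (N + 5)*T = (5 + N)*T = T*(5 + N))
r(P) = P²*√(5 + P)
g(U, t) = 4*√3*(-15 - 3*U) (g(U, t) = ((-2)²*√(5 - 2))*(-3*(5 + U)) = (4*√3)*(-15 - 3*U) = 4*√3*(-15 - 3*U))
70*g(-26, 26) = 70*(12*√3*(-5 - 1*(-26))) = 70*(12*√3*(-5 + 26)) = 70*(12*√3*21) = 70*(252*√3) = 17640*√3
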